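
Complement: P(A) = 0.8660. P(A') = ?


P(not A) = 1 - 0.8660 = 0.1340

P(not A) = 0.1340


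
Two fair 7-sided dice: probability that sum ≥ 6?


Total outcomes = 7×7 = 49
Favorable (sum ≥ 6): 39
P = 39/49 = 0.7959

P = 0.7959


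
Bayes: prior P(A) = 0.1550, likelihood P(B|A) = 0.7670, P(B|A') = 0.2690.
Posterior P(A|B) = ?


P(B) = P(B|A)*P(A) + P(B|A')*P(A')
= 0.7670*0.1550 + 0.2690*0.8450
= 0.118885 + 0.227305 = 0.346190
P(A|B) = 0.118885/0.346190 = 0.3434

P(A|B) = 0.3434


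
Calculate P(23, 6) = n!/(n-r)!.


P(23,6) = 23!/17!
= 25852016738884976640000/355687428096000
= 72681840

P(23,6) = 72681840


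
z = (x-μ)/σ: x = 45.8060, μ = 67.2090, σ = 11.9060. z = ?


z = (45.8060 - 67.2090)/11.9060
= -21.4030/11.9060
= -1.7977

z = -1.7977


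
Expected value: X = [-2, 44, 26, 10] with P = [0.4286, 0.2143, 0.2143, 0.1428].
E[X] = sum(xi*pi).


E[X] = -2*0.4286 + 44*0.2143 + 26*0.2143 + 10*0.1428
= -0.8572 + 9.4292 + 5.5718 + 1.4280
= 15.5718

E[X] = 15.5718


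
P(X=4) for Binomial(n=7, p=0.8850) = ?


C(7,4) = 35
p^4 = 0.613441
(1-p)^3 = 0.001521
P = 35 * 0.613441 * 0.001521 = 0.0327

P(X=4) = 0.0327


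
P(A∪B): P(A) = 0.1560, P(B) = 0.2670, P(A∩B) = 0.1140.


P(A∪B) = 0.1560 + 0.2670 - 0.1140
= 0.4230 - 0.1140
= 0.3090

P(A∪B) = 0.3090


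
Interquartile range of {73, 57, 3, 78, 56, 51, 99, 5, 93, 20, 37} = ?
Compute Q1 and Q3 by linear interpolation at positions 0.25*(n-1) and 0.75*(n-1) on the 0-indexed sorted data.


Sorted: 3, 5, 20, 37, 51, 56, 57, 73, 78, 93, 99
Q1 (25th %ile) = 28.5000
Q3 (75th %ile) = 75.5000
IQR = 75.5000 - 28.5000 = 47.0000

IQR = 47.0000


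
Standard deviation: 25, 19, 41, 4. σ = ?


Mean = 22.2500
Variance = 175.6875
SD = sqrt(175.6875) = 13.2547

SD = 13.2547


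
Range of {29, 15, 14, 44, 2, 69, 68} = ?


Max = 69, Min = 2
Range = 69 - 2 = 67

Range = 67


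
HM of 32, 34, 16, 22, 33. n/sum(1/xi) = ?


Sum of reciprocals = 1/32 + 1/34 + 1/16 + 1/22 + 1/33 = 0.198919
HM = 5/0.198919 = 25.1358

HM = 25.1358


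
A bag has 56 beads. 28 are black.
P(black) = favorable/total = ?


P = 28/56 = 0.5000

P = 0.5000


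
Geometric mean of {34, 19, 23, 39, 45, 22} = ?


Product = 34 × 19 × 23 × 39 × 45 × 22 = 573667380
GM = 573667380^(1/6) = 28.8255

GM = 28.8255


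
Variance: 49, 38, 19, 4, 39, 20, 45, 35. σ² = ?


Mean = 31.1250
Squared deviations: 319.5156, 47.2656, 147.0156, 735.7656, 62.0156, 123.7656, 192.5156, 15.0156
Sum = 1642.8750
Variance = 1642.8750/8 = 205.3594

Variance = 205.3594


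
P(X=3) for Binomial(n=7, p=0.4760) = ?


C(7,3) = 35
p^3 = 0.107850
(1-p)^4 = 0.075392
P = 35 * 0.107850 * 0.075392 = 0.2846

P(X=3) = 0.2846


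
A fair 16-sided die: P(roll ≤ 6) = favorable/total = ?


Favorable outcomes (roll ≤ 6): 6
Total outcomes = 16
P = 6/16 = 0.3750

P = 0.3750


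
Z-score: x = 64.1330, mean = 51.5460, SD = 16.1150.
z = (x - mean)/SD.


z = (64.1330 - 51.5460)/16.1150
= 12.5870/16.1150
= 0.7811

z = 0.7811


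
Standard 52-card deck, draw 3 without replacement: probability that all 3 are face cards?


P(all face cards) = (12/52) × (11/51) × (10/50)
= 0.0100

P = 0.0100


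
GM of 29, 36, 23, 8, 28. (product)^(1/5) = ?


Product = 29 × 36 × 23 × 8 × 28 = 5378688
GM = 5378688^(1/5) = 22.1889

GM = 22.1889


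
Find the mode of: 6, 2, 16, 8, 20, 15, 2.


Frequencies: 2:2, 6:1, 8:1, 15:1, 16:1, 20:1
Max frequency = 2
Mode = 2

Mode = 2


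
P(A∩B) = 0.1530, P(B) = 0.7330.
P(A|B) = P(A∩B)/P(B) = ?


P(A|B) = 0.1530/0.7330 = 0.2087

P(A|B) = 0.2087


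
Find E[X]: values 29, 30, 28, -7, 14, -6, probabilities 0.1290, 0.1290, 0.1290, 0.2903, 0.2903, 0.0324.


E[X] = 29*0.1290 + 30*0.1290 + 28*0.1290 - 7*0.2903 + 14*0.2903 - 6*0.0324
= 3.7410 + 3.8700 + 3.6120 - 2.0321 + 4.0642 - 0.1944
= 13.0607

E[X] = 13.0607


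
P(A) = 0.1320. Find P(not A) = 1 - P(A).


P(not A) = 1 - 0.1320 = 0.8680

P(not A) = 0.8680


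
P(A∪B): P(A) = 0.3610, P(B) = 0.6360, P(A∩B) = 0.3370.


P(A∪B) = 0.3610 + 0.6360 - 0.3370
= 0.9970 - 0.3370
= 0.6600

P(A∪B) = 0.6600


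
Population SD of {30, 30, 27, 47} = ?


Mean = 33.5000
Variance = 62.2500
SD = sqrt(62.2500) = 7.8899

SD = 7.8899


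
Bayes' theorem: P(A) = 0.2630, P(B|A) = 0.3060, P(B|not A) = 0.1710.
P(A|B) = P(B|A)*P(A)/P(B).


P(B) = P(B|A)*P(A) + P(B|A')*P(A')
= 0.3060*0.2630 + 0.1710*0.7370
= 0.080478 + 0.126027 = 0.206505
P(A|B) = 0.080478/0.206505 = 0.3897

P(A|B) = 0.3897


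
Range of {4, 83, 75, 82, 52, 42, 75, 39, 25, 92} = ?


Max = 92, Min = 4
Range = 92 - 4 = 88

Range = 88


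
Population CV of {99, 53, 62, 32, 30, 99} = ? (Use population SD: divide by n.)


Mean = 62.5000
SD = 28.1114
CV = (28.1114/62.5000)*100 = 44.9782%

CV = 44.9782%


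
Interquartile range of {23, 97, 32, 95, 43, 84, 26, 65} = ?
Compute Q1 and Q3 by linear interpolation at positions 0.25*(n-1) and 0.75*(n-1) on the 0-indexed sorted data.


Sorted: 23, 26, 32, 43, 65, 84, 95, 97
Q1 (25th %ile) = 30.5000
Q3 (75th %ile) = 86.7500
IQR = 86.7500 - 30.5000 = 56.2500

IQR = 56.2500


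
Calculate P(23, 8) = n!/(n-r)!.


P(23,8) = 23!/15!
= 25852016738884976640000/1307674368000
= 19769460480

P(23,8) = 19769460480


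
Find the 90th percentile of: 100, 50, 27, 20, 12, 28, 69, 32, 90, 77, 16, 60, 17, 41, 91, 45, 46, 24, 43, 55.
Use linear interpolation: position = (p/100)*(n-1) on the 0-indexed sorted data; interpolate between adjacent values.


Sorted: 12, 16, 17, 20, 24, 27, 28, 32, 41, 43, 45, 46, 50, 55, 60, 69, 77, 90, 91, 100
n = 20
Index = 90/100 * 19 = 17.1000
Lower = data[17] = 90, Upper = data[18] = 91
P90 = 90 + 0.1000*(1) = 90.1000

P90 = 90.1000


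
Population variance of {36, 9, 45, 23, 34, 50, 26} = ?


Mean = 31.8571
Squared deviations: 17.1633, 522.4490, 172.7347, 78.4490, 4.5918, 329.1633, 34.3061
Sum = 1158.8571
Variance = 1158.8571/7 = 165.5510

Variance = 165.5510


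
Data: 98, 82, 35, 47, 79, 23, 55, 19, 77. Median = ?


Sorted: 19, 23, 35, 47, 55, 77, 79, 82, 98
n = 9 (odd)
Middle value = 55

Median = 55


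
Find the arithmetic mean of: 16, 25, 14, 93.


Sum = 16 + 25 + 14 + 93 = 148
n = 4
Mean = 148/4 = 37.0000

Mean = 37.0000


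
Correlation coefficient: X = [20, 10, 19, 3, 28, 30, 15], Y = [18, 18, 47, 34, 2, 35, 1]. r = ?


Mean X = 17.8571, Mean Y = 22.1429
SD X = 8.838690, SD Y = 16.083963
Cov = -15.979592
r = -15.979592/(8.838690*16.083963) = -0.1124

r = -0.1124


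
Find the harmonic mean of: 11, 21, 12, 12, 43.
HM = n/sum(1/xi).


Sum of reciprocals = 1/11 + 1/21 + 1/12 + 1/12 + 1/43 = 0.328451
HM = 5/0.328451 = 15.2230

HM = 15.2230


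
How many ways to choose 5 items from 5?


C(5,5) = 5!/(5! × 0!)
= 120/(120 × 1)
= 1

C(5,5) = 1


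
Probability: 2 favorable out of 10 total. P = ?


P = 2/10 = 0.2000

P = 0.2000


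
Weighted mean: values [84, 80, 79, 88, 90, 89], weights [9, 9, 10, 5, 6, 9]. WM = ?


Numerator = 84*9 + 80*9 + 79*10 + 88*5 + 90*6 + 89*9 = 4047
Denominator = 9 + 9 + 10 + 5 + 6 + 9 = 48
WM = 4047/48 = 84.3125

WM = 84.3125


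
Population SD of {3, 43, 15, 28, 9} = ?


Mean = 19.6000
Variance = 205.4400
SD = sqrt(205.4400) = 14.3332

SD = 14.3332


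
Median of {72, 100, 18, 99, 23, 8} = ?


Sorted: 8, 18, 23, 72, 99, 100
n = 6 (even)
Middle values: 23 and 72
Median = (23+72)/2 = 47.5000

Median = 47.5000


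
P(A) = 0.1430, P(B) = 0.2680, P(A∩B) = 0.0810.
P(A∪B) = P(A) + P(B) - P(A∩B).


P(A∪B) = 0.1430 + 0.2680 - 0.0810
= 0.4110 - 0.0810
= 0.3300

P(A∪B) = 0.3300


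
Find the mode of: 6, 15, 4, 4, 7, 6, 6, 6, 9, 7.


Frequencies: 4:2, 6:4, 7:2, 9:1, 15:1
Max frequency = 4
Mode = 6

Mode = 6


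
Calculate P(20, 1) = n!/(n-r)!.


P(20,1) = 20!/19!
= 2432902008176640000/121645100408832000
= 20

P(20,1) = 20


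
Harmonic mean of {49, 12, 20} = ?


Sum of reciprocals = 1/49 + 1/12 + 1/20 = 0.153741
HM = 3/0.153741 = 19.5133

HM = 19.5133


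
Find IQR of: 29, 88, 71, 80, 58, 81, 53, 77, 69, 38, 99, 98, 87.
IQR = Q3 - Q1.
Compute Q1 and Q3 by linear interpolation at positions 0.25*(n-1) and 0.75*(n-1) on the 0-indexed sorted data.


Sorted: 29, 38, 53, 58, 69, 71, 77, 80, 81, 87, 88, 98, 99
Q1 (25th %ile) = 58.0000
Q3 (75th %ile) = 87.0000
IQR = 87.0000 - 58.0000 = 29.0000

IQR = 29.0000


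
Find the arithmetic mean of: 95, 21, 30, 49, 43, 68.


Sum = 95 + 21 + 30 + 49 + 43 + 68 = 306
n = 6
Mean = 306/6 = 51.0000

Mean = 51.0000


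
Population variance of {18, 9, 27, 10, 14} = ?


Mean = 15.6000
Squared deviations: 5.7600, 43.5600, 129.9600, 31.3600, 2.5600
Sum = 213.2000
Variance = 213.2000/5 = 42.6400

Variance = 42.6400


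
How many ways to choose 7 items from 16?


C(16,7) = 16!/(7! × 9!)
= 20922789888000/(5040 × 362880)
= 11440

C(16,7) = 11440


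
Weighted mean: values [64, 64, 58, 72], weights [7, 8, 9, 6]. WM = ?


Numerator = 64*7 + 64*8 + 58*9 + 72*6 = 1914
Denominator = 7 + 8 + 9 + 6 = 30
WM = 1914/30 = 63.8000

WM = 63.8000


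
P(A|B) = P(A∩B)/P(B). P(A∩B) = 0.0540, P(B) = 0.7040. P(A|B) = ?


P(A|B) = 0.0540/0.7040 = 0.0767

P(A|B) = 0.0767


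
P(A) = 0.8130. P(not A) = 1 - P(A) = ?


P(not A) = 1 - 0.8130 = 0.1870

P(not A) = 0.1870


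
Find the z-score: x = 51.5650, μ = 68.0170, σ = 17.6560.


z = (51.5650 - 68.0170)/17.6560
= -16.4520/17.6560
= -0.9318

z = -0.9318


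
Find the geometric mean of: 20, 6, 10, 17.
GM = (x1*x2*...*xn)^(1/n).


Product = 20 × 6 × 10 × 17 = 20400
GM = 20400^(1/4) = 11.9511

GM = 11.9511


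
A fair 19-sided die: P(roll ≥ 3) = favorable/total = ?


Favorable outcomes (roll ≥ 3): 17
Total outcomes = 19
P = 17/19 = 0.8947

P = 0.8947


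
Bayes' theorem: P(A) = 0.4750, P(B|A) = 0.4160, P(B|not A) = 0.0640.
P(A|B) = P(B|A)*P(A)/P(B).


P(B) = P(B|A)*P(A) + P(B|A')*P(A')
= 0.4160*0.4750 + 0.0640*0.5250
= 0.197600 + 0.033600 = 0.231200
P(A|B) = 0.197600/0.231200 = 0.8547

P(A|B) = 0.8547


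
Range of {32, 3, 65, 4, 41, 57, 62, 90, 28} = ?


Max = 90, Min = 3
Range = 90 - 3 = 87

Range = 87


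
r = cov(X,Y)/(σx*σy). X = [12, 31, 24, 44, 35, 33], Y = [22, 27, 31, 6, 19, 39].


Mean X = 29.8333, Mean Y = 24.0000
SD X = 9.923317, SD Y = 10.295630
Cov = -39.166667
r = -39.166667/(9.923317*10.295630) = -0.3834

r = -0.3834


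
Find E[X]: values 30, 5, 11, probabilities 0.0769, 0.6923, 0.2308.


E[X] = 30*0.0769 + 5*0.6923 + 11*0.2308
= 2.3070 + 3.4615 + 2.5388
= 8.3073

E[X] = 8.3073


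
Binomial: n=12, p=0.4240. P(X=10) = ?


C(12,10) = 66
p^10 = 0.000188
(1-p)^2 = 0.331776
P = 66 * 0.000188 * 0.331776 = 0.0041

P(X=10) = 0.0041


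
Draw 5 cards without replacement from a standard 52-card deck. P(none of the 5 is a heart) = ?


P(no hearts) = (39/52) × (38/51) × (37/50) × (36/49) × (35/48)
= 0.2215

P = 0.2215


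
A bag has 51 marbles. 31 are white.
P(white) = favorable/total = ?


P = 31/51 = 0.6078

P = 0.6078


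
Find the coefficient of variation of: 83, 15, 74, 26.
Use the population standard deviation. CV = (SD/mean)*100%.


Mean = 49.5000
SD = 29.4321
CV = (29.4321/49.5000)*100 = 59.4588%

CV = 59.4588%


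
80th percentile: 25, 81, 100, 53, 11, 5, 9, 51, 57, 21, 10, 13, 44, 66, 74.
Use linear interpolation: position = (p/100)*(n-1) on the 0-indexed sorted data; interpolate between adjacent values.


Sorted: 5, 9, 10, 11, 13, 21, 25, 44, 51, 53, 57, 66, 74, 81, 100
n = 15
Index = 80/100 * 14 = 11.2000
Lower = data[11] = 66, Upper = data[12] = 74
P80 = 66 + 0.2000*(8) = 67.6000

P80 = 67.6000


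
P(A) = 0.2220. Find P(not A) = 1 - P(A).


P(not A) = 1 - 0.2220 = 0.7780

P(not A) = 0.7780


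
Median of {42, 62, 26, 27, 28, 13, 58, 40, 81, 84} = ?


Sorted: 13, 26, 27, 28, 40, 42, 58, 62, 81, 84
n = 10 (even)
Middle values: 40 and 42
Median = (40+42)/2 = 41.0000

Median = 41.0000


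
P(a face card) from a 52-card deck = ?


12 face cards in 52 cards
P = 12/52 = 0.2308

P = 0.2308


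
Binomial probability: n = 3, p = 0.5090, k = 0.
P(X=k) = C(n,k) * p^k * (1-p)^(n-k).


C(3,0) = 1
p^0 = 1.000000
(1-p)^3 = 0.118371
P = 1 * 1.000000 * 0.118371 = 0.1184

P(X=0) = 0.1184


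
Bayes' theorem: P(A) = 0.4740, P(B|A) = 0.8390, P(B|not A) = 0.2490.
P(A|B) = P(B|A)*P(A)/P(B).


P(B) = P(B|A)*P(A) + P(B|A')*P(A')
= 0.8390*0.4740 + 0.2490*0.5260
= 0.397686 + 0.130974 = 0.528660
P(A|B) = 0.397686/0.528660 = 0.7523

P(A|B) = 0.7523


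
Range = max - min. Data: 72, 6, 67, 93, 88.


Max = 93, Min = 6
Range = 93 - 6 = 87

Range = 87


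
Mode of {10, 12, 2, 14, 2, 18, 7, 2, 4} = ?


Frequencies: 2:3, 4:1, 7:1, 10:1, 12:1, 14:1, 18:1
Max frequency = 3
Mode = 2

Mode = 2


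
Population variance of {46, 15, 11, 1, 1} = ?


Mean = 14.8000
Squared deviations: 973.4400, 0.0400, 14.4400, 190.4400, 190.4400
Sum = 1368.8000
Variance = 1368.8000/5 = 273.7600

Variance = 273.7600


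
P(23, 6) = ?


P(23,6) = 23!/17!
= 25852016738884976640000/355687428096000
= 72681840

P(23,6) = 72681840


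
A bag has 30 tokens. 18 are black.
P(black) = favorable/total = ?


P = 18/30 = 0.6000

P = 0.6000


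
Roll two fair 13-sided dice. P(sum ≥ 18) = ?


Total outcomes = 13×13 = 169
Favorable (sum ≥ 18): 45
P = 45/169 = 0.2663

P = 0.2663


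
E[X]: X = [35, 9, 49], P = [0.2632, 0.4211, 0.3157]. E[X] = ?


E[X] = 35*0.2632 + 9*0.4211 + 49*0.3157
= 9.2120 + 3.7899 + 15.4693
= 28.4712

E[X] = 28.4712


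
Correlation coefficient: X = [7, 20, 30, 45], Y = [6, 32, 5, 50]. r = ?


Mean X = 25.5000, Mean Y = 23.2500
SD X = 13.901439, SD Y = 18.859679
Cov = 177.625000
r = 177.625000/(13.901439*18.859679) = 0.6775

r = 0.6775


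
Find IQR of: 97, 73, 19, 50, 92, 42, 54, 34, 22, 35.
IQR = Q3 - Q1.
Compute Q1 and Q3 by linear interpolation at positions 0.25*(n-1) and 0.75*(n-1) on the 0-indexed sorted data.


Sorted: 19, 22, 34, 35, 42, 50, 54, 73, 92, 97
Q1 (25th %ile) = 34.2500
Q3 (75th %ile) = 68.2500
IQR = 68.2500 - 34.2500 = 34.0000

IQR = 34.0000


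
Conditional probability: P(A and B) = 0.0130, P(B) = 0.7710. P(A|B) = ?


P(A|B) = 0.0130/0.7710 = 0.0169

P(A|B) = 0.0169


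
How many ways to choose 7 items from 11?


C(11,7) = 11!/(7! × 4!)
= 39916800/(5040 × 24)
= 330

C(11,7) = 330


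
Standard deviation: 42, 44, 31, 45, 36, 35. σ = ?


Mean = 38.8333
Variance = 26.4722
SD = sqrt(26.4722) = 5.1451

SD = 5.1451


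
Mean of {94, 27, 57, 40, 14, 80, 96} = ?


Sum = 94 + 27 + 57 + 40 + 14 + 80 + 96 = 408
n = 7
Mean = 408/7 = 58.2857

Mean = 58.2857


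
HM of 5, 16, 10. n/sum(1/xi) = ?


Sum of reciprocals = 1/5 + 1/16 + 1/10 = 0.362500
HM = 3/0.362500 = 8.2759

HM = 8.2759


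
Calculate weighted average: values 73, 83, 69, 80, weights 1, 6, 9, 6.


Numerator = 73*1 + 83*6 + 69*9 + 80*6 = 1672
Denominator = 1 + 6 + 9 + 6 = 22
WM = 1672/22 = 76.0000

WM = 76.0000


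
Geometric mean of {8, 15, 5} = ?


Product = 8 × 15 × 5 = 600
GM = 600^(1/3) = 8.4343

GM = 8.4343


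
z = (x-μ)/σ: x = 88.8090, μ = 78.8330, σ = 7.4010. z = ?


z = (88.8090 - 78.8330)/7.4010
= 9.9760/7.4010
= 1.3479

z = 1.3479


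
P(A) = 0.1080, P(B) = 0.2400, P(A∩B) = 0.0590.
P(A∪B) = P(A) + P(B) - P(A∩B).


P(A∪B) = 0.1080 + 0.2400 - 0.0590
= 0.3480 - 0.0590
= 0.2890

P(A∪B) = 0.2890


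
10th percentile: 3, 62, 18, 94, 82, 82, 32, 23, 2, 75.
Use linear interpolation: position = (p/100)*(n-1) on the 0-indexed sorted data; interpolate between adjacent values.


Sorted: 2, 3, 18, 23, 32, 62, 75, 82, 82, 94
n = 10
Index = 10/100 * 9 = 0.9000
Lower = data[0] = 2, Upper = data[1] = 3
P10 = 2 + 0.9000*(1) = 2.9000

P10 = 2.9000


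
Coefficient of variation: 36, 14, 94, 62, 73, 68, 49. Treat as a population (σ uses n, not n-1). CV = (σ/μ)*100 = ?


Mean = 56.5714
SD = 24.2714
CV = (24.2714/56.5714)*100 = 42.9040%

CV = 42.9040%


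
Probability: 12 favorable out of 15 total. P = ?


P = 12/15 = 0.8000

P = 0.8000


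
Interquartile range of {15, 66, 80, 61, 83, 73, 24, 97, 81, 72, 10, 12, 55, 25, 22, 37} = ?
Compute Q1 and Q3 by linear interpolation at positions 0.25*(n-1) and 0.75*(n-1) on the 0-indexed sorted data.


Sorted: 10, 12, 15, 22, 24, 25, 37, 55, 61, 66, 72, 73, 80, 81, 83, 97
Q1 (25th %ile) = 23.5000
Q3 (75th %ile) = 74.7500
IQR = 74.7500 - 23.5000 = 51.2500

IQR = 51.2500


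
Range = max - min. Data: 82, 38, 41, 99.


Max = 99, Min = 38
Range = 99 - 38 = 61

Range = 61


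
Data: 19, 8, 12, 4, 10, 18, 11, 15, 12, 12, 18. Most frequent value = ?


Frequencies: 4:1, 8:1, 10:1, 11:1, 12:3, 15:1, 18:2, 19:1
Max frequency = 3
Mode = 12

Mode = 12


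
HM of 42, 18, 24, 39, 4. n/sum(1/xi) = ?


Sum of reciprocals = 1/42 + 1/18 + 1/24 + 1/39 + 1/4 = 0.396673
HM = 5/0.396673 = 12.6048

HM = 12.6048


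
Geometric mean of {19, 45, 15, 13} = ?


Product = 19 × 45 × 15 × 13 = 166725
GM = 166725^(1/4) = 20.2069

GM = 20.2069


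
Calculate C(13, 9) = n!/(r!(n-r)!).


C(13,9) = 13!/(9! × 4!)
= 6227020800/(362880 × 24)
= 715

C(13,9) = 715


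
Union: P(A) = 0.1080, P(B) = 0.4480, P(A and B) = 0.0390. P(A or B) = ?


P(A∪B) = 0.1080 + 0.4480 - 0.0390
= 0.5560 - 0.0390
= 0.5170

P(A∪B) = 0.5170


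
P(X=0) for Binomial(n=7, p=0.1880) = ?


C(7,0) = 1
p^0 = 1.000000
(1-p)^7 = 0.232751
P = 1 * 1.000000 * 0.232751 = 0.2328

P(X=0) = 0.2328


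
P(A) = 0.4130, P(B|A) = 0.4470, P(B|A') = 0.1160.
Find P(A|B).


P(B) = P(B|A)*P(A) + P(B|A')*P(A')
= 0.4470*0.4130 + 0.1160*0.5870
= 0.184611 + 0.068092 = 0.252703
P(A|B) = 0.184611/0.252703 = 0.7305

P(A|B) = 0.7305


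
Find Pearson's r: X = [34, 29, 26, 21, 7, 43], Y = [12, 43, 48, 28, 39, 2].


Mean X = 26.6667, Mean Y = 28.6667
SD X = 11.145502, SD Y = 16.709944
Cov = -122.777778
r = -122.777778/(11.145502*16.709944) = -0.6592

r = -0.6592


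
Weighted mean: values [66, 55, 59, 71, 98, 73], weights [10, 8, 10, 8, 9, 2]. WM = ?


Numerator = 66*10 + 55*8 + 59*10 + 71*8 + 98*9 + 73*2 = 3286
Denominator = 10 + 8 + 10 + 8 + 9 + 2 = 47
WM = 3286/47 = 69.9149

WM = 69.9149


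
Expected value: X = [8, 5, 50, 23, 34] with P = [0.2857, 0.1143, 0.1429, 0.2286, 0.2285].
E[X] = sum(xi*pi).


E[X] = 8*0.2857 + 5*0.1143 + 50*0.1429 + 23*0.2286 + 34*0.2285
= 2.2856 + 0.5715 + 7.1450 + 5.2578 + 7.7690
= 23.0289

E[X] = 23.0289


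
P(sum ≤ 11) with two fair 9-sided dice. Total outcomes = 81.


Total outcomes = 9×9 = 81
Favorable (sum ≤ 11): 53
P = 53/81 = 0.6543

P = 0.6543


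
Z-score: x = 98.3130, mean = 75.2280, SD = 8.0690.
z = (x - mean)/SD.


z = (98.3130 - 75.2280)/8.0690
= 23.0850/8.0690
= 2.8609

z = 2.8609


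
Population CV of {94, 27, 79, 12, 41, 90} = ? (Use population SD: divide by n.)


Mean = 57.1667
SD = 31.9448
CV = (31.9448/57.1667)*100 = 55.8802%

CV = 55.8802%


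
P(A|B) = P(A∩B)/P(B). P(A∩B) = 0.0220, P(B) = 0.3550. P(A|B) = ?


P(A|B) = 0.0220/0.3550 = 0.0620

P(A|B) = 0.0620


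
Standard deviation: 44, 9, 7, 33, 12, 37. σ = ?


Mean = 23.6667
Variance = 217.8889
SD = sqrt(217.8889) = 14.7611

SD = 14.7611


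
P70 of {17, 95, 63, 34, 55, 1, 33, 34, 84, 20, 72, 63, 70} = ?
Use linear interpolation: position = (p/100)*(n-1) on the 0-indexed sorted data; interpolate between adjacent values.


Sorted: 1, 17, 20, 33, 34, 34, 55, 63, 63, 70, 72, 84, 95
n = 13
Index = 70/100 * 12 = 8.4000
Lower = data[8] = 63, Upper = data[9] = 70
P70 = 63 + 0.4000*(7) = 65.8000

P70 = 65.8000


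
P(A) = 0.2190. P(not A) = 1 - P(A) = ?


P(not A) = 1 - 0.2190 = 0.7810

P(not A) = 0.7810


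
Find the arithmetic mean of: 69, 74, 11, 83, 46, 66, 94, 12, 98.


Sum = 69 + 74 + 11 + 83 + 46 + 66 + 94 + 12 + 98 = 553
n = 9
Mean = 553/9 = 61.4444

Mean = 61.4444


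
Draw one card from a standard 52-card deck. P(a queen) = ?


4 queens in 52 cards
P = 4/52 = 0.0769

P = 0.0769


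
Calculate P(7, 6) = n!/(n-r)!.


P(7,6) = 7!/1!
= 5040/1
= 5040

P(7,6) = 5040


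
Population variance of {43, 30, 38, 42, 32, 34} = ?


Mean = 36.5000
Squared deviations: 42.2500, 42.2500, 2.2500, 30.2500, 20.2500, 6.2500
Sum = 143.5000
Variance = 143.5000/6 = 23.9167

Variance = 23.9167


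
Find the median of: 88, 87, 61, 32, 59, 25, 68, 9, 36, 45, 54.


Sorted: 9, 25, 32, 36, 45, 54, 59, 61, 68, 87, 88
n = 11 (odd)
Middle value = 54

Median = 54


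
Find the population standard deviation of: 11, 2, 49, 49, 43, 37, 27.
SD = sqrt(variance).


Mean = 31.1429
Variance = 297.8367
SD = sqrt(297.8367) = 17.2579

SD = 17.2579


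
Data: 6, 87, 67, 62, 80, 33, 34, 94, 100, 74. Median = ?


Sorted: 6, 33, 34, 62, 67, 74, 80, 87, 94, 100
n = 10 (even)
Middle values: 67 and 74
Median = (67+74)/2 = 70.5000

Median = 70.5000


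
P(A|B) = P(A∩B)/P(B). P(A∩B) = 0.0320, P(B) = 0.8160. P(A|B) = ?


P(A|B) = 0.0320/0.8160 = 0.0392

P(A|B) = 0.0392


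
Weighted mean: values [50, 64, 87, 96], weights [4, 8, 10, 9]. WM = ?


Numerator = 50*4 + 64*8 + 87*10 + 96*9 = 2446
Denominator = 4 + 8 + 10 + 9 = 31
WM = 2446/31 = 78.9032

WM = 78.9032


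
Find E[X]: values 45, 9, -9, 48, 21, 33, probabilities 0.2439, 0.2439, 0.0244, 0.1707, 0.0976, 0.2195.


E[X] = 45*0.2439 + 9*0.2439 - 9*0.0244 + 48*0.1707 + 21*0.0976 + 33*0.2195
= 10.9755 + 2.1951 - 0.2196 + 8.1936 + 2.0496 + 7.2435
= 30.4377

E[X] = 30.4377


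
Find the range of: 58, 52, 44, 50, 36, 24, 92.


Max = 92, Min = 24
Range = 92 - 24 = 68

Range = 68


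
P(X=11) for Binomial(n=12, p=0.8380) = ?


C(12,11) = 12
p^11 = 0.143115
(1-p)^1 = 0.162000
P = 12 * 0.143115 * 0.162000 = 0.2782

P(X=11) = 0.2782


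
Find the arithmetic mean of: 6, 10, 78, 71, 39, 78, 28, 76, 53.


Sum = 6 + 10 + 78 + 71 + 39 + 78 + 28 + 76 + 53 = 439
n = 9
Mean = 439/9 = 48.7778

Mean = 48.7778


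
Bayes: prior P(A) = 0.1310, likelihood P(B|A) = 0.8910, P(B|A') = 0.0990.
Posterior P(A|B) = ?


P(B) = P(B|A)*P(A) + P(B|A')*P(A')
= 0.8910*0.1310 + 0.0990*0.8690
= 0.116721 + 0.086031 = 0.202752
P(A|B) = 0.116721/0.202752 = 0.5757

P(A|B) = 0.5757


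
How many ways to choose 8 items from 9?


C(9,8) = 9!/(8! × 1!)
= 362880/(40320 × 1)
= 9

C(9,8) = 9


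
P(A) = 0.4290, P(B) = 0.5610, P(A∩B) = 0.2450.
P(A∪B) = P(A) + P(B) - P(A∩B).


P(A∪B) = 0.4290 + 0.5610 - 0.2450
= 0.9900 - 0.2450
= 0.7450

P(A∪B) = 0.7450


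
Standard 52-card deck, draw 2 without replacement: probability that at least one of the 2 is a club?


P(at least one) = 1 - P(none)
P(none) = (39/52) × (38/51) = 0.558824
P(at least one) = 1 - 0.558824 = 0.4412

P = 0.4412


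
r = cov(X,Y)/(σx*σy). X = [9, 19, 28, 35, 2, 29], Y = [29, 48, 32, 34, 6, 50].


Mean X = 20.3333, Mean Y = 33.1667
SD X = 11.657139, SD Y = 14.496168
Cov = 112.444444
r = 112.444444/(11.657139*14.496168) = 0.6654

r = 0.6654


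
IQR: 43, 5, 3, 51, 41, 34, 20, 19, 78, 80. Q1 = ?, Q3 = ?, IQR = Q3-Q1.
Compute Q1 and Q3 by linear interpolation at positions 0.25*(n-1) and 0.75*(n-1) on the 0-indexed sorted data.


Sorted: 3, 5, 19, 20, 34, 41, 43, 51, 78, 80
Q1 (25th %ile) = 19.2500
Q3 (75th %ile) = 49.0000
IQR = 49.0000 - 19.2500 = 29.7500

IQR = 29.7500


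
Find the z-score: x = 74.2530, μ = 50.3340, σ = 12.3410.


z = (74.2530 - 50.3340)/12.3410
= 23.9190/12.3410
= 1.9382

z = 1.9382


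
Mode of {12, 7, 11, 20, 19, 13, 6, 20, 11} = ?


Frequencies: 6:1, 7:1, 11:2, 12:1, 13:1, 19:1, 20:2
Max frequency = 2
Mode = 11, 20

Mode = 11, 20


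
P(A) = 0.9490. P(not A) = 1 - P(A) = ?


P(not A) = 1 - 0.9490 = 0.0510

P(not A) = 0.0510


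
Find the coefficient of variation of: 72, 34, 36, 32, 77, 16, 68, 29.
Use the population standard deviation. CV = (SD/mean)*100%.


Mean = 45.5000
SD = 21.6449
CV = (21.6449/45.5000)*100 = 47.5711%

CV = 47.5711%


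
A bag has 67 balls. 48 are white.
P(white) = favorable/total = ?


P = 48/67 = 0.7164

P = 0.7164


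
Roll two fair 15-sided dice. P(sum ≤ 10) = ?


Total outcomes = 15×15 = 225
Favorable (sum ≤ 10): 45
P = 45/225 = 0.2000

P = 0.2000


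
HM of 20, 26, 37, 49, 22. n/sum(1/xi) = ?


Sum of reciprocals = 1/20 + 1/26 + 1/37 + 1/49 + 1/22 = 0.181351
HM = 5/0.181351 = 27.5708

HM = 27.5708


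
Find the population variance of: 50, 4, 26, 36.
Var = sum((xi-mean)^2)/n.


Mean = 29.0000
Squared deviations: 441.0000, 625.0000, 9.0000, 49.0000
Sum = 1124.0000
Variance = 1124.0000/4 = 281.0000

Variance = 281.0000


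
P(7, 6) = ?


P(7,6) = 7!/1!
= 5040/1
= 5040

P(7,6) = 5040


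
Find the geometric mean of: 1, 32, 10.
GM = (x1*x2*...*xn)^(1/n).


Product = 1 × 32 × 10 = 320
GM = 320^(1/3) = 6.8399

GM = 6.8399


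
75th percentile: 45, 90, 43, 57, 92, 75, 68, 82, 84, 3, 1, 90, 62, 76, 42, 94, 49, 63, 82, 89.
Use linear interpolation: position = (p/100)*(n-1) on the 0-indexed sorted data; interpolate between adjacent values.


Sorted: 1, 3, 42, 43, 45, 49, 57, 62, 63, 68, 75, 76, 82, 82, 84, 89, 90, 90, 92, 94
n = 20
Index = 75/100 * 19 = 14.2500
Lower = data[14] = 84, Upper = data[15] = 89
P75 = 84 + 0.2500*(5) = 85.2500

P75 = 85.2500


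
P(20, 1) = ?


P(20,1) = 20!/19!
= 2432902008176640000/121645100408832000
= 20

P(20,1) = 20


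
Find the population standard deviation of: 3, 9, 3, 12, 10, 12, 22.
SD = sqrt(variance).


Mean = 10.1429
Variance = 35.8367
SD = sqrt(35.8367) = 5.9864

SD = 5.9864


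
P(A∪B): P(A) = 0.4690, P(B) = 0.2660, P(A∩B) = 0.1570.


P(A∪B) = 0.4690 + 0.2660 - 0.1570
= 0.7350 - 0.1570
= 0.5780

P(A∪B) = 0.5780


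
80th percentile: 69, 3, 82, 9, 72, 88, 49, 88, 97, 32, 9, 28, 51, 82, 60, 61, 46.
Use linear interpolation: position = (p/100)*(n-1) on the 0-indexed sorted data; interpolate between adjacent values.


Sorted: 3, 9, 9, 28, 32, 46, 49, 51, 60, 61, 69, 72, 82, 82, 88, 88, 97
n = 17
Index = 80/100 * 16 = 12.8000
Lower = data[12] = 82, Upper = data[13] = 82
P80 = 82 + 0.8000*(0) = 82.0000

P80 = 82.0000


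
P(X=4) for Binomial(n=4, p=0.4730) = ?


C(4,4) = 1
p^4 = 0.050055
(1-p)^0 = 1.000000
P = 1 * 0.050055 * 1.000000 = 0.0501

P(X=4) = 0.0501


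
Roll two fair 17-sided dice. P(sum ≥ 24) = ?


Total outcomes = 17×17 = 289
Favorable (sum ≥ 24): 66
P = 66/289 = 0.2284

P = 0.2284


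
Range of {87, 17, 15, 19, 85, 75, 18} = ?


Max = 87, Min = 15
Range = 87 - 15 = 72

Range = 72


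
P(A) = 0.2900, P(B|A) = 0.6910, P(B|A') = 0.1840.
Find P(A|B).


P(B) = P(B|A)*P(A) + P(B|A')*P(A')
= 0.6910*0.2900 + 0.1840*0.7100
= 0.200390 + 0.130640 = 0.331030
P(A|B) = 0.200390/0.331030 = 0.6054

P(A|B) = 0.6054


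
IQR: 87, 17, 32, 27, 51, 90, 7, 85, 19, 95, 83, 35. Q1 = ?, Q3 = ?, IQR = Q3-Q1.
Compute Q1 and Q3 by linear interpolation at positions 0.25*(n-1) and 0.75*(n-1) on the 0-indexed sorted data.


Sorted: 7, 17, 19, 27, 32, 35, 51, 83, 85, 87, 90, 95
Q1 (25th %ile) = 25.0000
Q3 (75th %ile) = 85.5000
IQR = 85.5000 - 25.0000 = 60.5000

IQR = 60.5000


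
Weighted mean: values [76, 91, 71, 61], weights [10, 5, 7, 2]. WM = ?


Numerator = 76*10 + 91*5 + 71*7 + 61*2 = 1834
Denominator = 10 + 5 + 7 + 2 = 24
WM = 1834/24 = 76.4167

WM = 76.4167


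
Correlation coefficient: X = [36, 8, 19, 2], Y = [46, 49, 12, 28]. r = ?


Mean X = 16.2500, Mean Y = 33.7500
SD X = 12.930101, SD Y = 14.905955
Cov = 34.562500
r = 34.562500/(12.930101*14.905955) = 0.1793

r = 0.1793


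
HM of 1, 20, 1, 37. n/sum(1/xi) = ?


Sum of reciprocals = 1/1 + 1/20 + 1/1 + 1/37 = 2.077027
HM = 4/2.077027 = 1.9258

HM = 1.9258


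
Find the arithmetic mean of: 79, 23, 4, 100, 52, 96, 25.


Sum = 79 + 23 + 4 + 100 + 52 + 96 + 25 = 379
n = 7
Mean = 379/7 = 54.1429

Mean = 54.1429


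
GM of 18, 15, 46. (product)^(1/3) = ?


Product = 18 × 15 × 46 = 12420
GM = 12420^(1/3) = 23.1583

GM = 23.1583


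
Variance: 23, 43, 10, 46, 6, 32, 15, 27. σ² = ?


Mean = 25.2500
Squared deviations: 5.0625, 315.0625, 232.5625, 430.5625, 370.5625, 45.5625, 105.0625, 3.0625
Sum = 1507.5000
Variance = 1507.5000/8 = 188.4375

Variance = 188.4375


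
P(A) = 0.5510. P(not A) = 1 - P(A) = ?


P(not A) = 1 - 0.5510 = 0.4490

P(not A) = 0.4490


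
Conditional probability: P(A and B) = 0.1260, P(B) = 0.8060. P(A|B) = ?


P(A|B) = 0.1260/0.8060 = 0.1563

P(A|B) = 0.1563


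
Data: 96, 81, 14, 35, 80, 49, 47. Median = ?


Sorted: 14, 35, 47, 49, 80, 81, 96
n = 7 (odd)
Middle value = 49

Median = 49


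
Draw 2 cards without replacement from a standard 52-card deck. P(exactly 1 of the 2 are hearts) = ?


Hypergeometric: P(X=1) = C(13,1)·C(39,1) / C(52,2)
= 13 × 39 / 1326
= 507/1326 = 0.3824

P = 0.3824


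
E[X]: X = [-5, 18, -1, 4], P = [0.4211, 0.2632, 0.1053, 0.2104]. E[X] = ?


E[X] = -5*0.4211 + 18*0.2632 - 1*0.1053 + 4*0.2104
= -2.1055 + 4.7376 - 0.1053 + 0.8416
= 3.3684

E[X] = 3.3684


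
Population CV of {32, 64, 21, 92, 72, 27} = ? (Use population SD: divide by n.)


Mean = 51.3333
SD = 26.2276
CV = (26.2276/51.3333)*100 = 51.0928%

CV = 51.0928%


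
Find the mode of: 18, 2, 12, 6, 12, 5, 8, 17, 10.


Frequencies: 2:1, 5:1, 6:1, 8:1, 10:1, 12:2, 17:1, 18:1
Max frequency = 2
Mode = 12

Mode = 12


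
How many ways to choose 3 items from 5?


C(5,3) = 5!/(3! × 2!)
= 120/(6 × 2)
= 10

C(5,3) = 10


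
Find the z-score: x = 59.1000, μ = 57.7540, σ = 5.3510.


z = (59.1000 - 57.7540)/5.3510
= 1.3460/5.3510
= 0.2515

z = 0.2515


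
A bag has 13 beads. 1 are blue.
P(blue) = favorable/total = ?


P = 1/13 = 0.0769

P = 0.0769


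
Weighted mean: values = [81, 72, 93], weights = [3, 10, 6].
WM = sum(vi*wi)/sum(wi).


Numerator = 81*3 + 72*10 + 93*6 = 1521
Denominator = 3 + 10 + 6 = 19
WM = 1521/19 = 80.0526

WM = 80.0526


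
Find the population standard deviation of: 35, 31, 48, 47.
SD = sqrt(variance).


Mean = 40.2500
Variance = 54.6875
SD = sqrt(54.6875) = 7.3951

SD = 7.3951


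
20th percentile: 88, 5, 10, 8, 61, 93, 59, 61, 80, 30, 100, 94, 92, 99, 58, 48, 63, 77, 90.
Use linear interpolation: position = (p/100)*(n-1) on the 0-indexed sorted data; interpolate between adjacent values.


Sorted: 5, 8, 10, 30, 48, 58, 59, 61, 61, 63, 77, 80, 88, 90, 92, 93, 94, 99, 100
n = 19
Index = 20/100 * 18 = 3.6000
Lower = data[3] = 30, Upper = data[4] = 48
P20 = 30 + 0.6000*(18) = 40.8000

P20 = 40.8000


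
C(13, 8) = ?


C(13,8) = 13!/(8! × 5!)
= 6227020800/(40320 × 120)
= 1287

C(13,8) = 1287


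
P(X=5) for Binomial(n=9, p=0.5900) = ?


C(9,5) = 126
p^5 = 0.071492
(1-p)^4 = 0.028258
P = 126 * 0.071492 * 0.028258 = 0.2545

P(X=5) = 0.2545


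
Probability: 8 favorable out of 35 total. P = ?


P = 8/35 = 0.2286

P = 0.2286


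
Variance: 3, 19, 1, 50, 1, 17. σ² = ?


Mean = 15.1667
Squared deviations: 148.0278, 14.6944, 200.6944, 1213.3611, 200.6944, 3.3611
Sum = 1780.8333
Variance = 1780.8333/6 = 296.8056

Variance = 296.8056


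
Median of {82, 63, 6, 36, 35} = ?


Sorted: 6, 35, 36, 63, 82
n = 5 (odd)
Middle value = 36

Median = 36


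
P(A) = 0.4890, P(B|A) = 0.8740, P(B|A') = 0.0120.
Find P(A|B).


P(B) = P(B|A)*P(A) + P(B|A')*P(A')
= 0.8740*0.4890 + 0.0120*0.5110
= 0.427386 + 0.006132 = 0.433518
P(A|B) = 0.427386/0.433518 = 0.9859

P(A|B) = 0.9859


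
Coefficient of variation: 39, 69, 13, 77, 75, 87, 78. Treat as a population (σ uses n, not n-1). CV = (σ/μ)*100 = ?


Mean = 62.5714
SD = 24.6452
CV = (24.6452/62.5714)*100 = 39.3874%

CV = 39.3874%


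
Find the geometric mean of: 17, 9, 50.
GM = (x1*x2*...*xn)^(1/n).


Product = 17 × 9 × 50 = 7650
GM = 7650^(1/3) = 19.7040

GM = 19.7040


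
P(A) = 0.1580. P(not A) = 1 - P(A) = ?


P(not A) = 1 - 0.1580 = 0.8420

P(not A) = 0.8420


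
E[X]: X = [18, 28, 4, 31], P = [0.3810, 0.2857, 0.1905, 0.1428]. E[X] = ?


E[X] = 18*0.3810 + 28*0.2857 + 4*0.1905 + 31*0.1428
= 6.8580 + 7.9996 + 0.7620 + 4.4268
= 20.0464

E[X] = 20.0464


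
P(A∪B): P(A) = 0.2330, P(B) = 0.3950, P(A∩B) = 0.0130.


P(A∪B) = 0.2330 + 0.3950 - 0.0130
= 0.6280 - 0.0130
= 0.6150

P(A∪B) = 0.6150


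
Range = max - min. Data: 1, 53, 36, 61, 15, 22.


Max = 61, Min = 1
Range = 61 - 1 = 60

Range = 60


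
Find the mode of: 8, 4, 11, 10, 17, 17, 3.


Frequencies: 3:1, 4:1, 8:1, 10:1, 11:1, 17:2
Max frequency = 2
Mode = 17

Mode = 17


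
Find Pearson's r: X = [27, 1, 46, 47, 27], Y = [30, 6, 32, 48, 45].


Mean X = 29.6000, Mean Y = 32.2000
SD X = 16.752313, SD Y = 14.864723
Cov = 198.680000
r = 198.680000/(16.752313*14.864723) = 0.7979

r = 0.7979


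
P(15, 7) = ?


P(15,7) = 15!/8!
= 1307674368000/40320
= 32432400

P(15,7) = 32432400


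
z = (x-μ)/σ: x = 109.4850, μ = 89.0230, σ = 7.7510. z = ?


z = (109.4850 - 89.0230)/7.7510
= 20.4620/7.7510
= 2.6399

z = 2.6399


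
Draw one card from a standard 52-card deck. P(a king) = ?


4 kings in 52 cards
P = 4/52 = 0.0769

P = 0.0769


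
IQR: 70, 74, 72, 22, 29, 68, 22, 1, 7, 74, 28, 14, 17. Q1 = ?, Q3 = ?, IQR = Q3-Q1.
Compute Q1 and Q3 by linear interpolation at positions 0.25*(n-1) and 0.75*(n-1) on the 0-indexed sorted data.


Sorted: 1, 7, 14, 17, 22, 22, 28, 29, 68, 70, 72, 74, 74
Q1 (25th %ile) = 17.0000
Q3 (75th %ile) = 70.0000
IQR = 70.0000 - 17.0000 = 53.0000

IQR = 53.0000


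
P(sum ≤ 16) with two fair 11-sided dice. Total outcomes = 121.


Total outcomes = 11×11 = 121
Favorable (sum ≤ 16): 100
P = 100/121 = 0.8264

P = 0.8264


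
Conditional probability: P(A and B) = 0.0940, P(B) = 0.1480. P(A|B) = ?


P(A|B) = 0.0940/0.1480 = 0.6351

P(A|B) = 0.6351


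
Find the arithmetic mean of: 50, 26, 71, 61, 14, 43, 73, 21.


Sum = 50 + 26 + 71 + 61 + 14 + 43 + 73 + 21 = 359
n = 8
Mean = 359/8 = 44.8750

Mean = 44.8750


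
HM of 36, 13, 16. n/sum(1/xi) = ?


Sum of reciprocals = 1/36 + 1/13 + 1/16 = 0.167201
HM = 3/0.167201 = 17.9425

HM = 17.9425


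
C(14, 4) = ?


C(14,4) = 14!/(4! × 10!)
= 87178291200/(24 × 3628800)
= 1001

C(14,4) = 1001


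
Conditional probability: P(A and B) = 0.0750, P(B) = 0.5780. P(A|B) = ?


P(A|B) = 0.0750/0.5780 = 0.1298

P(A|B) = 0.1298


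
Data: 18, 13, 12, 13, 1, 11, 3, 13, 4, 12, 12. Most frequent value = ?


Frequencies: 1:1, 3:1, 4:1, 11:1, 12:3, 13:3, 18:1
Max frequency = 3
Mode = 12, 13

Mode = 12, 13


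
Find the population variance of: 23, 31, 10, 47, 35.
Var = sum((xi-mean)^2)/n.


Mean = 29.2000
Squared deviations: 38.4400, 3.2400, 368.6400, 316.8400, 33.6400
Sum = 760.8000
Variance = 760.8000/5 = 152.1600

Variance = 152.1600


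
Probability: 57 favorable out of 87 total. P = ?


P = 57/87 = 0.6552

P = 0.6552


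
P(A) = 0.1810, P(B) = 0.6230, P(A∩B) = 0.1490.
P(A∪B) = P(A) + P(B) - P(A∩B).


P(A∪B) = 0.1810 + 0.6230 - 0.1490
= 0.8040 - 0.1490
= 0.6550

P(A∪B) = 0.6550


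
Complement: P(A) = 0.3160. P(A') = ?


P(not A) = 1 - 0.3160 = 0.6840

P(not A) = 0.6840


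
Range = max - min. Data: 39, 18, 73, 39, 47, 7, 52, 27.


Max = 73, Min = 7
Range = 73 - 7 = 66

Range = 66


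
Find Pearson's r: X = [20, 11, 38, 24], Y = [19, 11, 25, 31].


Mean X = 23.2500, Mean Y = 21.5000
SD X = 9.730750, SD Y = 7.399324
Cov = 48.875000
r = 48.875000/(9.730750*7.399324) = 0.6788

r = 0.6788


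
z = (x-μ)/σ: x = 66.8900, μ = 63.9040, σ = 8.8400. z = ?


z = (66.8900 - 63.9040)/8.8400
= 2.9860/8.8400
= 0.3378

z = 0.3378


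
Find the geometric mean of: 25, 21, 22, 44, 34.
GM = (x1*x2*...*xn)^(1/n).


Product = 25 × 21 × 22 × 44 × 34 = 17278800
GM = 17278800^(1/5) = 28.0222

GM = 28.0222


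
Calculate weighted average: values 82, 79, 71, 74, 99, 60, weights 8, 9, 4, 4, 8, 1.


Numerator = 82*8 + 79*9 + 71*4 + 74*4 + 99*8 + 60*1 = 2799
Denominator = 8 + 9 + 4 + 4 + 8 + 1 = 34
WM = 2799/34 = 82.3235

WM = 82.3235


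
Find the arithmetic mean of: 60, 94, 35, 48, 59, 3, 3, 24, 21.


Sum = 60 + 94 + 35 + 48 + 59 + 3 + 3 + 24 + 21 = 347
n = 9
Mean = 347/9 = 38.5556

Mean = 38.5556


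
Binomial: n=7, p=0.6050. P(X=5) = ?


C(7,5) = 21
p^5 = 0.081054
(1-p)^2 = 0.156025
P = 21 * 0.081054 * 0.156025 = 0.2656

P(X=5) = 0.2656


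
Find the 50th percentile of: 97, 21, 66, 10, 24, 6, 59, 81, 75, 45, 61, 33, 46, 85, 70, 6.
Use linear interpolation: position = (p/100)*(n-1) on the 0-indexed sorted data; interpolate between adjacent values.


Sorted: 6, 6, 10, 21, 24, 33, 45, 46, 59, 61, 66, 70, 75, 81, 85, 97
n = 16
Index = 50/100 * 15 = 7.5000
Lower = data[7] = 46, Upper = data[8] = 59
P50 = 46 + 0.5000*(13) = 52.5000

P50 = 52.5000


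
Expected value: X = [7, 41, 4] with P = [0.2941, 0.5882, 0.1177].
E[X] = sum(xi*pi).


E[X] = 7*0.2941 + 41*0.5882 + 4*0.1177
= 2.0587 + 24.1162 + 0.4708
= 26.6457

E[X] = 26.6457


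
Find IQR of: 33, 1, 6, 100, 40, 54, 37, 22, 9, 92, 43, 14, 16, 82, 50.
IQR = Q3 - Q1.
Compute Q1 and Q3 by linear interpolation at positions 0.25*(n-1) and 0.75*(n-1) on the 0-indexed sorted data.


Sorted: 1, 6, 9, 14, 16, 22, 33, 37, 40, 43, 50, 54, 82, 92, 100
Q1 (25th %ile) = 15.0000
Q3 (75th %ile) = 52.0000
IQR = 52.0000 - 15.0000 = 37.0000

IQR = 37.0000


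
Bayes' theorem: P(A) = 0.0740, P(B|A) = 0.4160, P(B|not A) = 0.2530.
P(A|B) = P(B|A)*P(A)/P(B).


P(B) = P(B|A)*P(A) + P(B|A')*P(A')
= 0.4160*0.0740 + 0.2530*0.9260
= 0.030784 + 0.234278 = 0.265062
P(A|B) = 0.030784/0.265062 = 0.1161

P(A|B) = 0.1161


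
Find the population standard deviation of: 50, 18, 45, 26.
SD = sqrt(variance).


Mean = 34.7500
Variance = 173.6875
SD = sqrt(173.6875) = 13.1791

SD = 13.1791


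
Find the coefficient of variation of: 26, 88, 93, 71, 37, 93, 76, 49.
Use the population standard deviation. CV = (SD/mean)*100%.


Mean = 66.6250
SD = 24.4793
CV = (24.4793/66.6250)*100 = 36.7419%

CV = 36.7419%


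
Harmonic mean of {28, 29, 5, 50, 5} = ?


Sum of reciprocals = 1/28 + 1/29 + 1/5 + 1/50 + 1/5 = 0.490197
HM = 5/0.490197 = 10.2000

HM = 10.2000


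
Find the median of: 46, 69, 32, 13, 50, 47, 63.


Sorted: 13, 32, 46, 47, 50, 63, 69
n = 7 (odd)
Middle value = 47

Median = 47


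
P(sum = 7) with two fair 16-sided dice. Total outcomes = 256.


Total outcomes = 16×16 = 256
Favorable (sum = 7): 6
P = 6/256 = 0.0234

P = 0.0234


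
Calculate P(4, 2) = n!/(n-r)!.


P(4,2) = 4!/2!
= 24/2
= 12

P(4,2) = 12


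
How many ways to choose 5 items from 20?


C(20,5) = 20!/(5! × 15!)
= 2432902008176640000/(120 × 1307674368000)
= 15504

C(20,5) = 15504


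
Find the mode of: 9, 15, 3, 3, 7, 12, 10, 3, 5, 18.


Frequencies: 3:3, 5:1, 7:1, 9:1, 10:1, 12:1, 15:1, 18:1
Max frequency = 3
Mode = 3

Mode = 3


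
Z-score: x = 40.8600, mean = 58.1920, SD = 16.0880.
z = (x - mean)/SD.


z = (40.8600 - 58.1920)/16.0880
= -17.3320/16.0880
= -1.0773

z = -1.0773


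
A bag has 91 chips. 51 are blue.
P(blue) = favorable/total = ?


P = 51/91 = 0.5604

P = 0.5604


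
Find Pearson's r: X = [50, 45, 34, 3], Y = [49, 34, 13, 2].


Mean X = 33.0000, Mean Y = 24.5000
SD X = 18.261982, SD Y = 18.227726
Cov = 298.500000
r = 298.500000/(18.261982*18.227726) = 0.8967

r = 0.8967


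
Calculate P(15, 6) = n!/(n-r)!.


P(15,6) = 15!/9!
= 1307674368000/362880
= 3603600

P(15,6) = 3603600


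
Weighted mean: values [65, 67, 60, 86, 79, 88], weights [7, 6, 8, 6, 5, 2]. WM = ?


Numerator = 65*7 + 67*6 + 60*8 + 86*6 + 79*5 + 88*2 = 2424
Denominator = 7 + 6 + 8 + 6 + 5 + 2 = 34
WM = 2424/34 = 71.2941

WM = 71.2941
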